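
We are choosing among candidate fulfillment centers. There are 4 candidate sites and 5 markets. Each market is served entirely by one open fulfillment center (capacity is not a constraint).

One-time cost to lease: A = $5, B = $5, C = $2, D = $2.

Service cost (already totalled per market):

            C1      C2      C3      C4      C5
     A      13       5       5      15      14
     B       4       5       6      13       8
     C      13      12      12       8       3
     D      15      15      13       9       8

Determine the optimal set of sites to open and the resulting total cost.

Open B and C; minimum total cost 33.

For any fixed open set, each market goes to its cheapest open site; total = fixed + service.
{B, C}: C1→B 4, C2→B 5, C3→B 6, C4→C 8, C5→C 3. Service 26; fixed 7; total 33.
{B, C, D}: C1→B 4, C2→B 5, C3→B 6, C4→C 8, C5→C 3. Service 26; fixed 9; total 35.
{A, B, C}: service 25 + fixed 12 = 37
{A, B, C, D}: service 25 + fixed 14 = 39
No other subset beats 33.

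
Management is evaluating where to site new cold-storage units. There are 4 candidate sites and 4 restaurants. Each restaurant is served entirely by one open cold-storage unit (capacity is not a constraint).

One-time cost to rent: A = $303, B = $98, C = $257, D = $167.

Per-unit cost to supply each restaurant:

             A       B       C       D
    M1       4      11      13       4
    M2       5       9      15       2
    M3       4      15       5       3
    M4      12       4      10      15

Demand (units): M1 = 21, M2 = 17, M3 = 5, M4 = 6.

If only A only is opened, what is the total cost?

Each restaurant is assigned to its cheapest site among the open ones.
{A}: M1→A 4·21=84, M2→A 5·17=85, M3→A 4·5=20, M4→A 12·6=72. Service 261; fixed 303; total 564.

Total cost: 564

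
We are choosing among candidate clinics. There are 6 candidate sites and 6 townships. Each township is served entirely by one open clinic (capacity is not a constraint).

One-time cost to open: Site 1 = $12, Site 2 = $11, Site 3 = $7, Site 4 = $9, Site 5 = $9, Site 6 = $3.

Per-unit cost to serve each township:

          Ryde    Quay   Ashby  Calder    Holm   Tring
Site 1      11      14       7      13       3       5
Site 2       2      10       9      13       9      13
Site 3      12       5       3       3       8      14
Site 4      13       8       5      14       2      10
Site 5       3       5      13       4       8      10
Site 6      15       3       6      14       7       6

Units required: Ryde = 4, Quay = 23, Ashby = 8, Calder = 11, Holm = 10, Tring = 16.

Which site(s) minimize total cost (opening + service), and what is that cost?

For any fixed open set, each township goes to its cheapest open site; total = fixed + service.
{Site 1, Site 2, Site 3, Site 4, Site 6}: Ryde→Site 2 2·4=8, Quay→Site 6 3·23=69, Ashby→Site 3 3·8=24, Calder→Site 3 3·11=33, Holm→Site 4 2·10=20, Tring→Site 1 5·16=80. Service 234; fixed 42; total 276.
{Site 1, Site 2, Site 3, Site 6}: service 244 + fixed 33 = 277
{Site 1, Site 3, Site 4, Site 5, Site 6}: service 238 + fixed 40 = 278
{Site 1, Site 2, Site 3, Site 4, Site 5, Site 6}: Ryde→Site 2 2·4=8, Quay→Site 6 3·23=69, Ashby→Site 3 3·8=24, Calder→Site 3 3·11=33, Holm→Site 4 2·10=20, Tring→Site 1 5·16=80. Service 234; fixed 51; total 285.
No other subset beats 276.

Open Site 1, Site 2, Site 3, Site 4 and Site 6; minimum total cost 276.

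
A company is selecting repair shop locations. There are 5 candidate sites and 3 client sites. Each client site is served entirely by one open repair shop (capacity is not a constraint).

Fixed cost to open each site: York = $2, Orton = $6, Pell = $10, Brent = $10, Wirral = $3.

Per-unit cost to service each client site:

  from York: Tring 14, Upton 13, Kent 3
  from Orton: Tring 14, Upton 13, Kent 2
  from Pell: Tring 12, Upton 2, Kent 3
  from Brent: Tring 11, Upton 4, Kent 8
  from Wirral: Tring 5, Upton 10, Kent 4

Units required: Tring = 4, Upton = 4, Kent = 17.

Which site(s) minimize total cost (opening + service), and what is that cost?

Open Orton, Pell and Wirral; minimum total cost 81.

For any fixed open set, each client site goes to its cheapest open site; total = fixed + service.
{Orton, Pell, Wirral}: Tring→Wirral 5·4=20, Upton→Pell 2·4=8, Kent→Orton 2·17=34. Service 62; fixed 19; total 81.
{York, Orton, Pell, Wirral}: Tring→Wirral 5·4=20, Upton→Pell 2·4=8, Kent→Orton 2·17=34. Service 62; fixed 21; total 83.
{Orton, Brent, Wirral}: Tring→Wirral 5·4=20, Upton→Brent 4·4=16, Kent→Orton 2·17=34. Service 70; fixed 19; total 89.
{York, Orton, Pell, Brent, Wirral}: Tring→Wirral 5·4=20, Upton→Pell 2·4=8, Kent→Orton 2·17=34. Service 62; fixed 31; total 93.
No other subset beats 81.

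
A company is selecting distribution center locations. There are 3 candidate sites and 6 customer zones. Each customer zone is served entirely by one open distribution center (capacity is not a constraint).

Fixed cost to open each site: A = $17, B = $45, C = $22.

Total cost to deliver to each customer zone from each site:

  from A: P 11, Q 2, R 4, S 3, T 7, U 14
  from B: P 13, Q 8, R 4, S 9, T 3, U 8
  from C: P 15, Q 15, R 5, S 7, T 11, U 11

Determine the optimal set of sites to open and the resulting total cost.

For any fixed open set, each customer zone goes to its cheapest open site; total = fixed + service.
{A}: P→A 11, Q→A 2, R→A 4, S→A 3, T→A 7, U→A 14. Service 41; fixed 17; total 58.
{A, C}: P→A 11, Q→A 2, R→A 4, S→A 3, T→A 7, U→C 11. Service 38; fixed 39; total 77.
{C}: service 64 + fixed 22 = 86
{A, B, C}: service 31 + fixed 84 = 115
(All 7 nonempty subsets were checked; A only is lowest.)

Open A only; minimum total cost 58.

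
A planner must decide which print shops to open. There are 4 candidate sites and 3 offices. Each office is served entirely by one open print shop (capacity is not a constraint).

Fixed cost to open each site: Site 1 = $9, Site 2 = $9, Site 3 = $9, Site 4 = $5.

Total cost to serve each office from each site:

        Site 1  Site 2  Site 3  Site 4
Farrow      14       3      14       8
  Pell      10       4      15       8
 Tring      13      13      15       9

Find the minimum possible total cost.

Minimum total cost: 29

For any fixed open set, each office goes to its cheapest open site; total = fixed + service.
{Site 2}: Farrow→Site 2 3, Pell→Site 2 4, Tring→Site 2 13. Service 20; fixed 9; total 29.
{Site 2, Site 4}: service 16 + fixed 14 = 30
{Site 4}: service 25 + fixed 5 = 30
{Site 1, Site 2, Site 3, Site 4}: service 16 + fixed 32 = 48
No other subset beats 29.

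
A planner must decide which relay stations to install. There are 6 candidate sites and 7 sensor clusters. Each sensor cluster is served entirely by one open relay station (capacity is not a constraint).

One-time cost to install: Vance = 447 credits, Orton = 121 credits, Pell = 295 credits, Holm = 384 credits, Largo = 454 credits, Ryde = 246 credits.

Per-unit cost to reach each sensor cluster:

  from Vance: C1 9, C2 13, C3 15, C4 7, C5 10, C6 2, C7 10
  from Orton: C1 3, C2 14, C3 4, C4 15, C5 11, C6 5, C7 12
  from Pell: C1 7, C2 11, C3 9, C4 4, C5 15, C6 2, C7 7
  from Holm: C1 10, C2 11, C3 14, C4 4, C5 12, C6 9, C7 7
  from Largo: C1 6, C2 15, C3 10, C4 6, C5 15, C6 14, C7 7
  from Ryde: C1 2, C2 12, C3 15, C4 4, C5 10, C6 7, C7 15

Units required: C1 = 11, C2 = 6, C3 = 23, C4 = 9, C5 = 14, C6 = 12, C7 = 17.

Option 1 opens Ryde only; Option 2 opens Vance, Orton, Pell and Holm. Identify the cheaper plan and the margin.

Option 1 is cheaper by 557.

Option 1: {Ryde}: C1→Ryde 2·11=22, C2→Ryde 12·6=72, C3→Ryde 15·23=345, C4→Ryde 4·9=36, C5→Ryde 10·14=140, C6→Ryde 7·12=84, C7→Ryde 15·17=255. Service 954; fixed 246; total 1200.
Option 2: {Vance, Orton, Pell, Holm}: C1→Orton 3·11=33, C2→Pell 11·6=66, C3→Orton 4·23=92, C4→Pell 4·9=36, C5→Vance 10·14=140, C6→Vance 2·12=24, C7→Pell 7·17=119. Service 510; fixed 1247; total 1757.
Difference: |1200 − 1757| = 557.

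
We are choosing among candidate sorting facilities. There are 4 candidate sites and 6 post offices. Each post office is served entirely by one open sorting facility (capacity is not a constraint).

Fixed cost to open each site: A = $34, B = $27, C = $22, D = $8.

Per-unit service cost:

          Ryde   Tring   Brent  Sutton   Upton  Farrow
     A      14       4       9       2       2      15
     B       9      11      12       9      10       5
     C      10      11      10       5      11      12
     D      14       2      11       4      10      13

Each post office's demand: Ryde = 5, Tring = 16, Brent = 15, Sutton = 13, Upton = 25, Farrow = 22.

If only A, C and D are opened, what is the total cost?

Each post office is assigned to its cheapest site among the open ones.
{A, C, D}: Ryde→C 10·5=50, Tring→D 2·16=32, Brent→A 9·15=135, Sutton→A 2·13=26, Upton→A 2·25=50, Farrow→C 12·22=264. Service 557; fixed 64; total 621.

Total cost: 621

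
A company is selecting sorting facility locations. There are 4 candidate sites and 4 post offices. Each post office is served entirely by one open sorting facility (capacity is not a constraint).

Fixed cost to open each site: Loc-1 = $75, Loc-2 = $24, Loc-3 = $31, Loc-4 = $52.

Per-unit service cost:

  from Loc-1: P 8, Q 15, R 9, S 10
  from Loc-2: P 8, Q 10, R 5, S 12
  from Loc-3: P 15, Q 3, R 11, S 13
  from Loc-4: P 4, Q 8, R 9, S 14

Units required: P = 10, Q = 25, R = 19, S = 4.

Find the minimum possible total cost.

For any fixed open set, each post office goes to its cheapest open site; total = fixed + service.
{Loc-2, Loc-3}: P→Loc-2 8·10=80, Q→Loc-3 3·25=75, R→Loc-2 5·19=95, S→Loc-2 12·4=48. Service 298; fixed 55; total 353.
{Loc-2, Loc-3, Loc-4}: P→Loc-4 4·10=40, Q→Loc-3 3·25=75, R→Loc-2 5·19=95, S→Loc-2 12·4=48. Service 258; fixed 107; total 365.
{Loc-1, Loc-2, Loc-3}: service 290 + fixed 130 = 420
{Loc-1, Loc-2, Loc-3, Loc-4}: P→Loc-4 4·10=40, Q→Loc-3 3·25=75, R→Loc-2 5·19=95, S→Loc-1 10·4=40. Service 250; fixed 182; total 432.
No other subset beats 353.

Minimum total cost: 353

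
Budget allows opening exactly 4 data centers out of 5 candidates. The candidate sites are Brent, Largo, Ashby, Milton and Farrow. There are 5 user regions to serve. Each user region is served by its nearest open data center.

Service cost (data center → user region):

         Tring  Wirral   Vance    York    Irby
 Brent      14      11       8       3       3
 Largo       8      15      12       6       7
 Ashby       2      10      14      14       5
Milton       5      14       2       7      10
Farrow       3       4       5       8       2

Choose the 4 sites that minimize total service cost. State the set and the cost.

Choose Brent, Ashby, Milton and Farrow; total service cost 13.

With exactly 4 open, each user region uses its cheapest among the chosen.
{Brent, Ashby, Milton, Farrow}: Tring→Ashby 2, Wirral→Farrow 4, Vance→Milton 2, York→Brent 3, Irby→Farrow 2. Service cost 13.
{Brent, Largo, Milton, Farrow}: service cost 14
{Brent, Largo, Ashby, Farrow}: service cost 16
Among all 5 size-4 choices, {Brent, Ashby, Milton, Farrow} is lowest.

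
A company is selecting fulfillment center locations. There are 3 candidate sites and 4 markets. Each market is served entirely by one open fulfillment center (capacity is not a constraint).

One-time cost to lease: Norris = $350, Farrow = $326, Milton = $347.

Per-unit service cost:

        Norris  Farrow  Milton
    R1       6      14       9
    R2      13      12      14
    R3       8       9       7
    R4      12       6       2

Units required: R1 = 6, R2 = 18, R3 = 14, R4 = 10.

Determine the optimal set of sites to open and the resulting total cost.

Open Milton only; minimum total cost 771.

For any fixed open set, each market goes to its cheapest open site; total = fixed + service.
{Milton}: R1→Milton 9·6=54, R2→Milton 14·18=252, R3→Milton 7·14=98, R4→Milton 2·10=20. Service 424; fixed 347; total 771.
{Farrow}: service 486 + fixed 326 = 812
{Norris}: service 502 + fixed 350 = 852
{Norris, Farrow, Milton}: service 370 + fixed 1023 = 1393
No other subset beats 771.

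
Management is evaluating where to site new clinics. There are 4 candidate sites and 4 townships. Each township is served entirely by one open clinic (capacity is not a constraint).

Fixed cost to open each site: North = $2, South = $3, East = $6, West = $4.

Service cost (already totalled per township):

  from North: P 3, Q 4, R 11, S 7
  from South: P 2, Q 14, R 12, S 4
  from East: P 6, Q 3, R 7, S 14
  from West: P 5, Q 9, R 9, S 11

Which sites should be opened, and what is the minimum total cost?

Open South and East; minimum total cost 25.

For any fixed open set, each township goes to its cheapest open site; total = fixed + service.
{South, East}: P→South 2, Q→East 3, R→East 7, S→South 4. Service 16; fixed 9; total 25.
{North, South}: service 21 + fixed 5 = 26
{North}: service 25 + fixed 2 = 27
{North, South, East, West}: P→South 2, Q→East 3, R→East 7, S→South 4. Service 16; fixed 15; total 31.
No other subset beats 25.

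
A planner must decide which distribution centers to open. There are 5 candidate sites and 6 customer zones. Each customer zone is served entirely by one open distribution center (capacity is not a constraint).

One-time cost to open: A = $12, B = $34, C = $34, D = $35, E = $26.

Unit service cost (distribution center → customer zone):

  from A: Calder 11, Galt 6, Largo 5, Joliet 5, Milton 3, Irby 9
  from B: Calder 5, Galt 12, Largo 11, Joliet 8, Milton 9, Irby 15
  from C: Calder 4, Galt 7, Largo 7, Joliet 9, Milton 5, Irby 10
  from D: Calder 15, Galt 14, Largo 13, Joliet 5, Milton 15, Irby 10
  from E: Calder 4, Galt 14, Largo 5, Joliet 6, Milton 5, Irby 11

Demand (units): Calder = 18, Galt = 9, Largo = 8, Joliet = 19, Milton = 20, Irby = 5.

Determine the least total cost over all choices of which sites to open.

For any fixed open set, each customer zone goes to its cheapest open site; total = fixed + service.
{A, E}: Calder→E 4·18=72, Galt→A 6·9=54, Largo→A 5·8=40, Joliet→A 5·19=95, Milton→A 3·20=60, Irby→A 9·5=45. Service 366; fixed 38; total 404.
{A, C}: Calder→C 4·18=72, Galt→A 6·9=54, Largo→A 5·8=40, Joliet→A 5·19=95, Milton→A 3·20=60, Irby→A 9·5=45. Service 366; fixed 46; total 412.
{A, B}: service 384 + fixed 46 = 430
{A, B, C, D, E}: Calder→C 4·18=72, Galt→A 6·9=54, Largo→A 5·8=40, Joliet→A 5·19=95, Milton→A 3·20=60, Irby→A 9·5=45. Service 366; fixed 141; total 507.
No other subset beats 404.

Minimum total cost: 404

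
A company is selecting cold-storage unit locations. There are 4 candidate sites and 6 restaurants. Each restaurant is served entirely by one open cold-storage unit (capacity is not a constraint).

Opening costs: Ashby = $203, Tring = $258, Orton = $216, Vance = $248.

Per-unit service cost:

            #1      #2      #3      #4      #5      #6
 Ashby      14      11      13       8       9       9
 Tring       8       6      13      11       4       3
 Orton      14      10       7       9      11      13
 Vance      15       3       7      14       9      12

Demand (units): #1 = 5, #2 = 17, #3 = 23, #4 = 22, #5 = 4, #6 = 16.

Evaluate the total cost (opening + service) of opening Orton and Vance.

Each restaurant is assigned to its cheapest site among the open ones.
{Orton, Vance}: #1→Orton 14·5=70, #2→Vance 3·17=51, #3→Orton 7·23=161, #4→Orton 9·22=198, #5→Vance 9·4=36, #6→Vance 12·16=192. Service 708; fixed 464; total 1172.

Total cost: 1172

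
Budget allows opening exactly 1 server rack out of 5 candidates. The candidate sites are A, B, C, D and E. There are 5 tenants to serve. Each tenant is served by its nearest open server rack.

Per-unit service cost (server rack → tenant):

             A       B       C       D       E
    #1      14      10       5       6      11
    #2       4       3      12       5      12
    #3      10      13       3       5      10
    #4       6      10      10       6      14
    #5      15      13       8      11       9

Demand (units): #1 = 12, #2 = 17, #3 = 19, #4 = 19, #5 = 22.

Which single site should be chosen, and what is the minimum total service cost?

Choose D only; total service cost 608.

With exactly 1 open, each tenant uses its cheapest among the chosen.
{D}: #1→D 6·12=72, #2→D 5·17=85, #3→D 5·19=95, #4→D 6·19=114, #5→D 11·22=242. Service cost 608.
{C}: service cost 687
{A}: service cost 870
Among all 5 size-1 choices, {D} is lowest.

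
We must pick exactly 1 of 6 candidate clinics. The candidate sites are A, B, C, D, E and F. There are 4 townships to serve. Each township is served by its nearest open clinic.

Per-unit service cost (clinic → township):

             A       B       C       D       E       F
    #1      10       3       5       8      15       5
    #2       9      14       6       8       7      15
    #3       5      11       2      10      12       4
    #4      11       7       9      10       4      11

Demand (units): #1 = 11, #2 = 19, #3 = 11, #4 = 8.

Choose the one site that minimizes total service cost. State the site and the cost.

With exactly 1 open, each township uses its cheapest among the chosen.
{C}: #1→C 5·11=55, #2→C 6·19=114, #3→C 2·11=22, #4→C 9·8=72. Service cost 263.
{A}: service cost 424
{D}: service cost 430
Among all 6 size-1 choices, {C} is lowest.

Choose C only; total service cost 263.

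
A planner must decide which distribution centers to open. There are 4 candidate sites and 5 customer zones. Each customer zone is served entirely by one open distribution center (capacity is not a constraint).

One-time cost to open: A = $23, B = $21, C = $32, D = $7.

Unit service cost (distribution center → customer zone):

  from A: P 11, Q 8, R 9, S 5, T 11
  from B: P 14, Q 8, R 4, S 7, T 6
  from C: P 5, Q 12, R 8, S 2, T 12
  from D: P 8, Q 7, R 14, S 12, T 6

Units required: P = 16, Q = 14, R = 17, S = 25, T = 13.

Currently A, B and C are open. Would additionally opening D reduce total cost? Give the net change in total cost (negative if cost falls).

Current service cost with {A, B, C}: 388.
Adding D: each customer zone re-picks its cheapest; new service cost 374, saving 14.
Extra fixed cost: 7. Net change = 7 − 14 = -7.
(Totals: 464 → 457.)

Yes — net change −7 (cost falls by 7).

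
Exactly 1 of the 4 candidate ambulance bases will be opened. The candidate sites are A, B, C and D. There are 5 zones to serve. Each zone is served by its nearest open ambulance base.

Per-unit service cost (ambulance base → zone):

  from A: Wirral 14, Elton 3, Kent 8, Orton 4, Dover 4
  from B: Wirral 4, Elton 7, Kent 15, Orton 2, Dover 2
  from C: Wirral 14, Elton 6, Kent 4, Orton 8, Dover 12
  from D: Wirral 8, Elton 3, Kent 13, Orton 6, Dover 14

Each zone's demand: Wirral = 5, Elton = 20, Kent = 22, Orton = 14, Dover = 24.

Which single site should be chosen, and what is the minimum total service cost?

With exactly 1 open, each zone uses its cheapest among the chosen.
{A}: Wirral→A 14·5=70, Elton→A 3·20=60, Kent→A 8·22=176, Orton→A 4·14=56, Dover→A 4·24=96. Service cost 458.
{B}: service cost 566
{C}: service cost 678
Among all 4 size-1 choices, {A} is lowest.

Choose A only; total service cost 458.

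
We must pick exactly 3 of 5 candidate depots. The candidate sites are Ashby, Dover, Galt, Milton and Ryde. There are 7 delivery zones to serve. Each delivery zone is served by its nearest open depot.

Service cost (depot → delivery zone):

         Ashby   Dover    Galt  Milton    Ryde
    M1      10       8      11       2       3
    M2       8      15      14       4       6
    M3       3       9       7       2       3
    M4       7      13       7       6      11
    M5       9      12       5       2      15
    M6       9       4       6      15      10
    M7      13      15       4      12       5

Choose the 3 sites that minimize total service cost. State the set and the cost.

Choose Dover, Galt and Milton; total service cost 24.

With exactly 3 open, each delivery zone uses its cheapest among the chosen.
{Dover, Galt, Milton}: M1→Milton 2, M2→Milton 4, M3→Milton 2, M4→Milton 6, M5→Milton 2, M6→Dover 4, M7→Galt 4. Service cost 24.
{Dover, Milton, Ryde}: service cost 25
{Ashby, Galt, Milton}: service cost 26
Among all 10 size-3 choices, {Dover, Galt, Milton} is lowest.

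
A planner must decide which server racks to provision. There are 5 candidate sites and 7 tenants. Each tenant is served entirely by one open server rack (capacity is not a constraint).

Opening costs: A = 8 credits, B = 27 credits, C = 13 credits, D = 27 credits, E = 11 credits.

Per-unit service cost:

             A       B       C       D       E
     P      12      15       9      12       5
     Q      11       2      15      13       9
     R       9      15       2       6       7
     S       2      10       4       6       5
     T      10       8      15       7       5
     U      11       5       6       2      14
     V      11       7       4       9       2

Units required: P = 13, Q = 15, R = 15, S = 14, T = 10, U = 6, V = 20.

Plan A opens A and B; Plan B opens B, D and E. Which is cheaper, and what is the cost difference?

Plan B is cheaper by 212.

Plan A: {A, B}: P→A 12·13=156, Q→B 2·15=30, R→A 9·15=135, S→A 2·14=28, T→B 8·10=80, U→B 5·6=30, V→B 7·20=140. Service 599; fixed 35; total 634.
Plan B: {B, D, E}: P→E 5·13=65, Q→B 2·15=30, R→D 6·15=90, S→E 5·14=70, T→E 5·10=50, U→D 2·6=12, V→E 2·20=40. Service 357; fixed 65; total 422.
Difference: |634 − 422| = 212.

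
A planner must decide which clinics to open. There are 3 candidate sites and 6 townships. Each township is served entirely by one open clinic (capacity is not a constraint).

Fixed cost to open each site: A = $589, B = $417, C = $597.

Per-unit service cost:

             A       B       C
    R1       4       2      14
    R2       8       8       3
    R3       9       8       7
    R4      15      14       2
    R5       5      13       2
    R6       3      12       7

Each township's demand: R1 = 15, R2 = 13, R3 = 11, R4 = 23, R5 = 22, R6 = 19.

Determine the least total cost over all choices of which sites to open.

For any fixed open set, each township goes to its cheapest open site; total = fixed + service.
{C}: R1→C 14·15=210, R2→C 3·13=39, R3→C 7·11=77, R4→C 2·23=46, R5→C 2·22=44, R6→C 7·19=133. Service 549; fixed 597; total 1146.
{A}: R1→A 4·15=60, R2→A 8·13=104, R3→A 9·11=99, R4→A 15·23=345, R5→A 5·22=110, R6→A 3·19=57. Service 775; fixed 589; total 1364.
{B, C}: service 369 + fixed 1014 = 1383
{A, B, C}: service 293 + fixed 1603 = 1896
(All 7 nonempty subsets were checked; C only is lowest.)

Minimum total cost: 1146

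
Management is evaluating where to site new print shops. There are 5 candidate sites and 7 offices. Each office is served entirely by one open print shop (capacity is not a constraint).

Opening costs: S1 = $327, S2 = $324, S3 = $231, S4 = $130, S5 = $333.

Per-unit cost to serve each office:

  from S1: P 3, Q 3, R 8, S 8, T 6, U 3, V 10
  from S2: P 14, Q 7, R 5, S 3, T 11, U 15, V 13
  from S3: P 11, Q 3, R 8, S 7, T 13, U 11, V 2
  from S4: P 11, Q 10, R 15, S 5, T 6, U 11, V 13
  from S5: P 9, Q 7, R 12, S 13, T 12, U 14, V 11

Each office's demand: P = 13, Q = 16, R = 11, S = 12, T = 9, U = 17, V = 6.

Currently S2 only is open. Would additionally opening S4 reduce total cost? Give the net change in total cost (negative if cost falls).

Yes — net change −22 (cost falls by 22).

Current service cost with {S2}: 817.
Adding S4: each office re-picks its cheapest; new service cost 665, saving 152.
Extra fixed cost: 130. Net change = 130 − 152 = -22.
(Totals: 1141 → 1119.)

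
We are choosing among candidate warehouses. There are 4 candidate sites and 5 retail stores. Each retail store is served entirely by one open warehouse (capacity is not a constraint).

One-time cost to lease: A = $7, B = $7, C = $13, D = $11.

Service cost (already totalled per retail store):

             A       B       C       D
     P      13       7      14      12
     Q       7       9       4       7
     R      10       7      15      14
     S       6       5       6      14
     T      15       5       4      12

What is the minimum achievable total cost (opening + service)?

Minimum total cost: 40

For any fixed open set, each retail store goes to its cheapest open site; total = fixed + service.
{B}: P→B 7, Q→B 9, R→B 7, S→B 5, T→B 5. Service 33; fixed 7; total 40.
{A, B}: P→B 7, Q→A 7, R→B 7, S→B 5, T→B 5. Service 31; fixed 14; total 45.
{B, C}: service 27 + fixed 20 = 47
{A, B, C, D}: P→B 7, Q→C 4, R→B 7, S→B 5, T→C 4. Service 27; fixed 38; total 65.
(All 15 nonempty subsets were checked; B only is lowest.)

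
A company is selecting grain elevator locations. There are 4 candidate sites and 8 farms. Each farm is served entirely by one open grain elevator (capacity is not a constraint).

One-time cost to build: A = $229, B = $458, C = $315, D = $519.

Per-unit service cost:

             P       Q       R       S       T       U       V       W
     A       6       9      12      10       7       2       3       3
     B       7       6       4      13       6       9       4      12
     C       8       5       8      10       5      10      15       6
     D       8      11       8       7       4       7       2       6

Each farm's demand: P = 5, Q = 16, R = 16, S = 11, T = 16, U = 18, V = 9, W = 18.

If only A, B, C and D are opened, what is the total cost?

Each farm is assigned to its cheapest site among the open ones.
{A, B, C, D}: P→A 6·5=30, Q→C 5·16=80, R→B 4·16=64, S→D 7·11=77, T→D 4·16=64, U→A 2·18=36, V→D 2·9=18, W→A 3·18=54. Service 423; fixed 1521; total 1944.

Total cost: 1944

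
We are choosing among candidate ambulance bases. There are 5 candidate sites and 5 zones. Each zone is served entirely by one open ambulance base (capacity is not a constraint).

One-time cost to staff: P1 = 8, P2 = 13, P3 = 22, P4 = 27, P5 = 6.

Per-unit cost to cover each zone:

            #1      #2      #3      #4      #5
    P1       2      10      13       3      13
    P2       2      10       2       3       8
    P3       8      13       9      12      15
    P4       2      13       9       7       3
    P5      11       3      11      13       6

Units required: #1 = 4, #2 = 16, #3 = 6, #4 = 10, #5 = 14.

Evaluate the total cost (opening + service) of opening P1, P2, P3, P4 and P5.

Each zone is assigned to its cheapest site among the open ones.
{P1, P2, P3, P4, P5}: #1→P1 2·4=8, #2→P5 3·16=48, #3→P2 2·6=12, #4→P1 3·10=30, #5→P4 3·14=42. Service 140; fixed 76; total 216.

Total cost: 216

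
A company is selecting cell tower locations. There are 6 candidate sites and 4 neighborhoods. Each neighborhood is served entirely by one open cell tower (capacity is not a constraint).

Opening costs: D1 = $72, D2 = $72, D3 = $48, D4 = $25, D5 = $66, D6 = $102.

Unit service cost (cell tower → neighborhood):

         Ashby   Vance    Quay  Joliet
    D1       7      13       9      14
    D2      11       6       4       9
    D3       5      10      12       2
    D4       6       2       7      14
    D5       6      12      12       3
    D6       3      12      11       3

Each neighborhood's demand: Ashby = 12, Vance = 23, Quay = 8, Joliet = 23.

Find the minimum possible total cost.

Minimum total cost: 281

For any fixed open set, each neighborhood goes to its cheapest open site; total = fixed + service.
{D3, D4}: Ashby→D3 5·12=60, Vance→D4 2·23=46, Quay→D4 7·8=56, Joliet→D3 2·23=46. Service 208; fixed 73; total 281.
{D2, D3, D4}: service 184 + fixed 145 = 329
{D4, D5}: service 243 + fixed 91 = 334
{D1, D2, D3, D4, D5, D6}: service 160 + fixed 385 = 545
No other subset beats 281.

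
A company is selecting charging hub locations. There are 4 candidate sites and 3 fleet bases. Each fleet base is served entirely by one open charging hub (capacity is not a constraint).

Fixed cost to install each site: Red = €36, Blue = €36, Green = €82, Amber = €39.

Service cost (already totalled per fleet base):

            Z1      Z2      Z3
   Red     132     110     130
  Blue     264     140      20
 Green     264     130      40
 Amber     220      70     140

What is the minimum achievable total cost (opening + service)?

For any fixed open set, each fleet base goes to its cheapest open site; total = fixed + service.
{Red, Blue, Amber}: Z1→Red 132, Z2→Amber 70, Z3→Blue 20. Service 222; fixed 111; total 333.
{Red, Blue}: Z1→Red 132, Z2→Red 110, Z3→Blue 20. Service 262; fixed 72; total 334.
{Blue, Amber}: Z1→Amber 220, Z2→Amber 70, Z3→Blue 20. Service 310; fixed 75; total 385.
{Red, Blue, Green, Amber}: service 222 + fixed 193 = 415
No other subset beats 333.

Minimum total cost: 333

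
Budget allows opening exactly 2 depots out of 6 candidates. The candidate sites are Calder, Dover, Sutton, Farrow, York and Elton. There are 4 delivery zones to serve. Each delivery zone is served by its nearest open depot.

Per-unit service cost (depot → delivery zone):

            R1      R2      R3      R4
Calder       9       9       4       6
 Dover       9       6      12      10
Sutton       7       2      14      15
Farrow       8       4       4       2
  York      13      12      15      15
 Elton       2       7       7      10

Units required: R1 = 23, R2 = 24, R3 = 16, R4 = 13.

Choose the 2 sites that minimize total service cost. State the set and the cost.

Choose Farrow and Elton; total service cost 232.

With exactly 2 open, each delivery zone uses its cheapest among the chosen.
{Farrow, Elton}: R1→Elton 2·23=46, R2→Farrow 4·24=96, R3→Farrow 4·16=64, R4→Farrow 2·13=26. Service cost 232.
{Sutton, Farrow}: service cost 299
{Sutton, Elton}: service cost 336
Among all 15 size-2 choices, {Farrow, Elton} is lowest.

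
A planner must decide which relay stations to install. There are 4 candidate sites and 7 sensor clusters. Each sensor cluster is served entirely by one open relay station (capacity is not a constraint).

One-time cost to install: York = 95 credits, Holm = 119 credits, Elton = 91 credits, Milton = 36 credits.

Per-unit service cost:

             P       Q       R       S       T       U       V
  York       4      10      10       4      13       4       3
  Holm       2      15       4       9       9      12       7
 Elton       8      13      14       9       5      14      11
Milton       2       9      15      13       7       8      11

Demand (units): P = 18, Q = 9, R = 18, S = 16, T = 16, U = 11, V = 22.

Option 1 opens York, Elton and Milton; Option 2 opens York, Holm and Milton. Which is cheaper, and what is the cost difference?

Option 2 is cheaper by 48.

Option 1: {York, Elton, Milton}: P→Milton 2·18=36, Q→Milton 9·9=81, R→York 10·18=180, S→York 4·16=64, T→Elton 5·16=80, U→York 4·11=44, V→York 3·22=66. Service 551; fixed 222; total 773.
Option 2: {York, Holm, Milton}: P→Holm 2·18=36, Q→Milton 9·9=81, R→Holm 4·18=72, S→York 4·16=64, T→Milton 7·16=112, U→York 4·11=44, V→York 3·22=66. Service 475; fixed 250; total 725.
Difference: |773 − 725| = 48.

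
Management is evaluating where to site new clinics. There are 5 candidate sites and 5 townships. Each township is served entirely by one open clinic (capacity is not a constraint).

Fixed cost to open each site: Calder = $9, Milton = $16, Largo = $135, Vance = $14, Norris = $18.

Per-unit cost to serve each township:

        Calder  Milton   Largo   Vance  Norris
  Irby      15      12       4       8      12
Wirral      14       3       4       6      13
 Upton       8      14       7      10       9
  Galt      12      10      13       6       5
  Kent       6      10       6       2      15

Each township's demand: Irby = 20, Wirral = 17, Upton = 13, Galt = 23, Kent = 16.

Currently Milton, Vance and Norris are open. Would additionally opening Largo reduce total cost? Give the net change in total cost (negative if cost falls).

Current service cost with {Milton, Vance, Norris}: 475.
Adding Largo: each township re-picks its cheapest; new service cost 369, saving 106.
Extra fixed cost: 135. Net change = 135 − 106 = 29.
(Totals: 523 → 552.)

No — net change +29 (cost rises by 29).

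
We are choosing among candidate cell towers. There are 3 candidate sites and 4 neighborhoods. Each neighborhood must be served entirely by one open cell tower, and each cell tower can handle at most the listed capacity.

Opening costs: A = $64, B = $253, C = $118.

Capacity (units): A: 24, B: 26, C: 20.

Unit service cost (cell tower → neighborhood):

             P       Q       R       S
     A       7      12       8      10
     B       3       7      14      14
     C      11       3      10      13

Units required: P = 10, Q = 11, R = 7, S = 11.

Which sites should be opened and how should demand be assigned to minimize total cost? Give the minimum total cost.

Open {A, C}: P→A 7·10=70, Q→C 3·11=33, R→C 10·7=70, S→A 10·11=110.
Loads: A carries 21/24, C carries 18/20. Service 283; fixed 182; total 465.
Next best feasible plan costs 590.

Minimum total cost: 465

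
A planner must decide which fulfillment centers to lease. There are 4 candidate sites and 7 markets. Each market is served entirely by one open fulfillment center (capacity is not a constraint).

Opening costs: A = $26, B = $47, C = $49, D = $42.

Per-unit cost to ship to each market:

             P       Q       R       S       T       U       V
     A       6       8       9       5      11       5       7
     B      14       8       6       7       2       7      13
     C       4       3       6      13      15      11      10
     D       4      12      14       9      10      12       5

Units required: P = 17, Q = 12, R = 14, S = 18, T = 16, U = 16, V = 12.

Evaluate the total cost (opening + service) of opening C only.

Total cost: 1007

Each market is assigned to its cheapest site among the open ones.
{C}: P→C 4·17=68, Q→C 3·12=36, R→C 6·14=84, S→C 13·18=234, T→C 15·16=240, U→C 11·16=176, V→C 10·12=120. Service 958; fixed 49; total 1007.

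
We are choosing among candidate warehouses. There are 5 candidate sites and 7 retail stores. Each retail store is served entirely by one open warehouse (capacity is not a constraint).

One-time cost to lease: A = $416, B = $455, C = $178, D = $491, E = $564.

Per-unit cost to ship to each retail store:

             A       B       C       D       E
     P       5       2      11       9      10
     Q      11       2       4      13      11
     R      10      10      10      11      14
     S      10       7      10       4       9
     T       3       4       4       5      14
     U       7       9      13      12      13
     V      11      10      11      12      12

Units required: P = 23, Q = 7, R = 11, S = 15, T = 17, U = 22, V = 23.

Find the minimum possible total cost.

For any fixed open set, each retail store goes to its cheapest open site; total = fixed + service.
{B}: P→B 2·23=46, Q→B 2·7=14, R→B 10·11=110, S→B 7·15=105, T→B 4·17=68, U→B 9·22=198, V→B 10·23=230. Service 771; fixed 455; total 1226.
{A}: service 910 + fixed 416 = 1326
{C}: service 1148 + fixed 178 = 1326
{A, B, C, D, E}: service 665 + fixed 2104 = 2769
No other subset beats 1226.

Minimum total cost: 1226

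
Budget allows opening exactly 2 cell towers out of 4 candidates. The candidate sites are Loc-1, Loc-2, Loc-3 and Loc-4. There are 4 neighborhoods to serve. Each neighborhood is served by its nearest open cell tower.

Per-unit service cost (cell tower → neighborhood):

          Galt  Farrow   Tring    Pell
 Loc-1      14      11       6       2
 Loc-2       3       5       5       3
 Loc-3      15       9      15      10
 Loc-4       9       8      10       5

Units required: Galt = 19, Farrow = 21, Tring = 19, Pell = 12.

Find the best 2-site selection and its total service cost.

With exactly 2 open, each neighborhood uses its cheapest among the chosen.
{Loc-1, Loc-2}: Galt→Loc-2 3·19=57, Farrow→Loc-2 5·21=105, Tring→Loc-2 5·19=95, Pell→Loc-1 2·12=24. Service cost 281.
{Loc-2, Loc-3}: service cost 293
{Loc-2, Loc-4}: service cost 293
Among all 6 size-2 choices, {Loc-1, Loc-2} is lowest.

Choose Loc-1 and Loc-2; total service cost 281.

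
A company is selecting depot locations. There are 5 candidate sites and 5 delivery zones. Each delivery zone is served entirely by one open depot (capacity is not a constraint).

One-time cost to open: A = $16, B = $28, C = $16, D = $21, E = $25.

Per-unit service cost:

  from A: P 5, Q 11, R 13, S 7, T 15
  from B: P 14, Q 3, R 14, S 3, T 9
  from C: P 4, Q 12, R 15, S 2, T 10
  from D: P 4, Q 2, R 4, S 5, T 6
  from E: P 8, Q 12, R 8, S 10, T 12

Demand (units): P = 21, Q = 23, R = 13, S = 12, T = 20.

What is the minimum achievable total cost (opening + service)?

Minimum total cost: 363

For any fixed open set, each delivery zone goes to its cheapest open site; total = fixed + service.
{C, D}: P→C 4·21=84, Q→D 2·23=46, R→D 4·13=52, S→C 2·12=24, T→D 6·20=120. Service 326; fixed 37; total 363.
{A, C, D}: P→C 4·21=84, Q→D 2·23=46, R→D 4·13=52, S→C 2·12=24, T→D 6·20=120. Service 326; fixed 53; total 379.
{D}: service 362 + fixed 21 = 383
{A, B, C, D, E}: P→C 4·21=84, Q→D 2·23=46, R→D 4·13=52, S→C 2·12=24, T→D 6·20=120. Service 326; fixed 106; total 432.
No other subset beats 363.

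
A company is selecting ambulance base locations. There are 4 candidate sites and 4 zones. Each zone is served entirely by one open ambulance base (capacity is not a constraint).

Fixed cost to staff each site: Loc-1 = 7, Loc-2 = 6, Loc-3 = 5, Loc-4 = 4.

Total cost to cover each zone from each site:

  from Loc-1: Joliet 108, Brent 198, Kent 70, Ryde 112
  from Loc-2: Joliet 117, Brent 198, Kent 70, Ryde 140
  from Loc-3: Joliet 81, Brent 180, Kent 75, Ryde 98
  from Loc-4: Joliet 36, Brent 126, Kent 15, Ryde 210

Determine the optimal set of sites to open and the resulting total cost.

For any fixed open set, each zone goes to its cheapest open site; total = fixed + service.
{Loc-3, Loc-4}: Joliet→Loc-4 36, Brent→Loc-4 126, Kent→Loc-4 15, Ryde→Loc-3 98. Service 275; fixed 9; total 284.
{Loc-2, Loc-3, Loc-4}: service 275 + fixed 15 = 290
{Loc-1, Loc-3, Loc-4}: Joliet→Loc-4 36, Brent→Loc-4 126, Kent→Loc-4 15, Ryde→Loc-3 98. Service 275; fixed 16; total 291.
{Loc-1, Loc-2, Loc-3, Loc-4}: service 275 + fixed 22 = 297
No other subset beats 284.

Open Loc-3 and Loc-4; minimum total cost 284.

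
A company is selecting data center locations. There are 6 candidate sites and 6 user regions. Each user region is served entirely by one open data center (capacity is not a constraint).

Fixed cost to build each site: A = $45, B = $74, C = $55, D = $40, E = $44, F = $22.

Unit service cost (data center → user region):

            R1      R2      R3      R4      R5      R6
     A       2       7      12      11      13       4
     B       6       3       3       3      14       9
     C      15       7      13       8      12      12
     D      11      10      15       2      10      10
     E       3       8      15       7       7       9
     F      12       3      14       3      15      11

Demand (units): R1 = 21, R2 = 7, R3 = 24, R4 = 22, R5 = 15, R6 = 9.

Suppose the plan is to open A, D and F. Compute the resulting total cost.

Each user region is assigned to its cheapest site among the open ones.
{A, D, F}: R1→A 2·21=42, R2→F 3·7=21, R3→A 12·24=288, R4→D 2·22=44, R5→D 10·15=150, R6→A 4·9=36. Service 581; fixed 107; total 688.

Total cost: 688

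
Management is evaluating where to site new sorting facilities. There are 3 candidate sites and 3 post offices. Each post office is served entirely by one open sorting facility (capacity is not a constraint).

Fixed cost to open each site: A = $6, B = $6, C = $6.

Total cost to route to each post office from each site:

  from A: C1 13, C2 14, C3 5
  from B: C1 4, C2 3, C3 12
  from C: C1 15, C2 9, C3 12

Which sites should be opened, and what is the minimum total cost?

Open A and B; minimum total cost 24.

For any fixed open set, each post office goes to its cheapest open site; total = fixed + service.
{A, B}: C1→B 4, C2→B 3, C3→A 5. Service 12; fixed 12; total 24.
{B}: service 19 + fixed 6 = 25
{A, B, C}: C1→B 4, C2→B 3, C3→A 5. Service 12; fixed 18; total 30.
{A}: service 32 + fixed 6 = 38
(All 7 nonempty subsets were checked; A and B is lowest.)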